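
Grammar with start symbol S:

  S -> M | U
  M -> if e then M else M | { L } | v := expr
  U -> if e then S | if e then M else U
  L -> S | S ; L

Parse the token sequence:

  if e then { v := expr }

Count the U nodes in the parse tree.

[S [U if e then [S [M { [L [S [M v := expr]]] }]]]]

1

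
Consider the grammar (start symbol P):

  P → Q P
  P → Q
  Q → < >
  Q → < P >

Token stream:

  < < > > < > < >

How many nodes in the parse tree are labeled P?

4

[P [Q < [P [Q < >]] >] [P [Q < >] [P [Q < >]]]]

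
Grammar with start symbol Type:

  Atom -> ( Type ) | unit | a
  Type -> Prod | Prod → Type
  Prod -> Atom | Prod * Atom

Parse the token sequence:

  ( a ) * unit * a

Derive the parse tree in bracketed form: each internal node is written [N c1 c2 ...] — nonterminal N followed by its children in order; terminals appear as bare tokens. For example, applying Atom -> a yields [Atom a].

[Type [Prod [Prod [Prod [Atom ( [Type [Prod [Atom a]]] )]] * [Atom unit]] * [Atom a]]]

Type
Prod
Prod * Atom
Prod * Atom * Atom
Atom * Atom * Atom
( Type ) * Atom * Atom
( Prod ) * Atom * Atom
( Atom ) * Atom * Atom
( a ) * Atom * Atom
( a ) * unit * Atom
( a ) * unit * a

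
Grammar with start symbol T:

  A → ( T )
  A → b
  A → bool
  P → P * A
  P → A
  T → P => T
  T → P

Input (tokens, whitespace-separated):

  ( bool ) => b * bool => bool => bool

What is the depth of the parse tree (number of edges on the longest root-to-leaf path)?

6

[T [P [A ( [T [P [A bool]]] )]] => [T [P [P [A b]] * [A bool]] => [T [P [A bool]] => [T [P [A bool]]]]]]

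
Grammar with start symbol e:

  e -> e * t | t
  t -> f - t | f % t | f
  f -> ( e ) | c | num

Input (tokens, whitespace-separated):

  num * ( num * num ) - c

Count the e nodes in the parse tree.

4

[e [e [t [f num]]] * [t [f ( [e [e [t [f num]]] * [t [f num]]] )] - [t [f c]]]]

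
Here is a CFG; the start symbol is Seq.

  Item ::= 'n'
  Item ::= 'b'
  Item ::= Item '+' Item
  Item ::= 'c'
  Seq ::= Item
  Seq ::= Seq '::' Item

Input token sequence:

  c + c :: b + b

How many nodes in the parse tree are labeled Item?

[Seq [Seq [Item [Item c] + [Item c]]] :: [Item [Item b] + [Item b]]]

6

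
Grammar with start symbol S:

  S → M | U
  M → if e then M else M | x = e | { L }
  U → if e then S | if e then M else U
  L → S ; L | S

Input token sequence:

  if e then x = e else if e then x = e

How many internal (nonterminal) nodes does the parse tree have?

6

[S [U if e then [M x = e] else [U if e then [S [M x = e]]]]]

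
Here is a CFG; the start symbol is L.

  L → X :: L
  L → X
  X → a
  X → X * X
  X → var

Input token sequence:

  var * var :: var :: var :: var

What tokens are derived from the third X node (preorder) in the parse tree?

[L [X [X var] * [X var]] :: [L [X var] :: [L [X var] :: [L [X var]]]]]

var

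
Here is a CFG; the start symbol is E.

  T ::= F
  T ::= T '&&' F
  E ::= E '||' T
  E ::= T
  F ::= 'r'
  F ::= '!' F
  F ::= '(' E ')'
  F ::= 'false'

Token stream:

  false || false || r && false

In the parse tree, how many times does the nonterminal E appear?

3

[E [E [E [T [F false]]] || [T [F false]]] || [T [T [F r]] && [F false]]]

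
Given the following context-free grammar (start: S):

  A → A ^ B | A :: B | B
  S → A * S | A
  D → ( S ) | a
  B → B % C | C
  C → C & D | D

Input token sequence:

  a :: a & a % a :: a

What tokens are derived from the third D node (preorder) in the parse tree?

[S [A [A [A [B [C [D a]]]] :: [B [B [C [C [D a]] & [D a]]] % [C [D a]]]] :: [B [C [D a]]]]]

a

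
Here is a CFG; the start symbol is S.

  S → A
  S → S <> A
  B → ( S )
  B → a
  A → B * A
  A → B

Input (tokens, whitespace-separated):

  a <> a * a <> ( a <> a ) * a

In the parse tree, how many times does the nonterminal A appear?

7

[S [S [S [A [B a]]] <> [A [B a] * [A [B a]]]] <> [A [B ( [S [S [A [B a]]] <> [A [B a]]] )] * [A [B a]]]]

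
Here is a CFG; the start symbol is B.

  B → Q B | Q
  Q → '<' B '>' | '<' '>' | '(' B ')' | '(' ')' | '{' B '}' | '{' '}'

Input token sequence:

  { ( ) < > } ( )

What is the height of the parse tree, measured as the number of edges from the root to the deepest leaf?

5

[B [Q { [B [Q ( )] [B [Q < >]]] }] [B [Q ( )]]]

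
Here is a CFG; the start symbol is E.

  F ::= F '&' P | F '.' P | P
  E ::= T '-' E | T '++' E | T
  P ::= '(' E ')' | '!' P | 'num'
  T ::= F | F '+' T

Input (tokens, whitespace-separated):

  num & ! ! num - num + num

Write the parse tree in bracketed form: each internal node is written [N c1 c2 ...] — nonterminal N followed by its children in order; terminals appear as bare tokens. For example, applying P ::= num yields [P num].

[E [T [F [F [P num]] & [P ! [P ! [P num]]]]] - [E [T [F [P num]] + [T [F [P num]]]]]]

E
T - E
F - E
F & P - E
P & P - E
num & P - E
num & ! P - E
num & ! ! P - E
num & ! ! num - E
num & ! ! num - T
num & ! ! num - F + T
num & ! ! num - P + T
num & ! ! num - num + T
num & ! ! num - num + F
num & ! ! num - num + P
num & ! ! num - num + num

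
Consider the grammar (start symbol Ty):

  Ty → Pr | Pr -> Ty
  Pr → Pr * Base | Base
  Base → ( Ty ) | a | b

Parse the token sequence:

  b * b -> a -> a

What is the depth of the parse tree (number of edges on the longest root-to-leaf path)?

[Ty [Pr [Pr [Base b]] * [Base b]] -> [Ty [Pr [Base a]] -> [Ty [Pr [Base a]]]]]

5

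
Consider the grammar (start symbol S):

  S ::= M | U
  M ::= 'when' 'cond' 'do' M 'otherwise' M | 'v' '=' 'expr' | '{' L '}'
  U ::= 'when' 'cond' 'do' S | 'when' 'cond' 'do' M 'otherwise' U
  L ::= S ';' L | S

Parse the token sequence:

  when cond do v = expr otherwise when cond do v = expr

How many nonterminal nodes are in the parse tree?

6

[S [U when cond do [M v = expr] otherwise [U when cond do [S [M v = expr]]]]]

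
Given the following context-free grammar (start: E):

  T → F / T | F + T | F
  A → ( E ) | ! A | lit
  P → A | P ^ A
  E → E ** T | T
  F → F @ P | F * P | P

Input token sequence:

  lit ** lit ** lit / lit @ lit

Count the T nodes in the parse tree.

4

[E [E [E [T [F [P [A lit]]]]] ** [T [F [P [A lit]]]]] ** [T [F [P [A lit]]] / [T [F [F [P [A lit]]] @ [P [A lit]]]]]]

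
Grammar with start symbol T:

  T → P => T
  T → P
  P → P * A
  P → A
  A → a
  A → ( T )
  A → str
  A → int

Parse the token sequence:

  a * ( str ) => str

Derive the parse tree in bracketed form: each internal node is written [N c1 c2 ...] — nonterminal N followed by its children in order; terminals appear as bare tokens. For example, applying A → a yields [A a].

T
P => T
P * A => T
A * A => T
a * A => T
a * ( T ) => T
a * ( P ) => T
a * ( A ) => T
a * ( str ) => T
a * ( str ) => P
a * ( str ) => A
a * ( str ) => str

[T [P [P [A a]] * [A ( [T [P [A str]]] )]] => [T [P [A str]]]]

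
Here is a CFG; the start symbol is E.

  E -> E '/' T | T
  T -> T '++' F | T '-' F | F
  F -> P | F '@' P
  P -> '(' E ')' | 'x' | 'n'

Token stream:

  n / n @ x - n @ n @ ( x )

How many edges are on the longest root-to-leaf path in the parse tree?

8

[E [E [T [F [P n]]]] / [T [T [F [F [P n]] @ [P x]]] - [F [F [F [P n]] @ [P n]] @ [P ( [E [T [F [P x]]]] )]]]]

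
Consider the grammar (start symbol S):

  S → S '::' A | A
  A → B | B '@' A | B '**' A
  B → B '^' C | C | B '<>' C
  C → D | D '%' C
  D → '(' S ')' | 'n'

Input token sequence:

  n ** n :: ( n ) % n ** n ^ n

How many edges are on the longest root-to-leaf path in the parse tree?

10

[S [S [A [B [C [D n]]] ** [A [B [C [D n]]]]]] :: [A [B [C [D ( [S [A [B [C [D n]]]]] )] % [C [D n]]]] ** [A [B [B [C [D n]]] ^ [C [D n]]]]]]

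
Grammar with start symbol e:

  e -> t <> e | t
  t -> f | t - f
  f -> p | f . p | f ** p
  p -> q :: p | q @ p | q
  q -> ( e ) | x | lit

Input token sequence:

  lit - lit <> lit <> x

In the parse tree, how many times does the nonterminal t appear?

[e [t [t [f [p [q lit]]]] - [f [p [q lit]]]] <> [e [t [f [p [q lit]]]] <> [e [t [f [p [q x]]]]]]]

4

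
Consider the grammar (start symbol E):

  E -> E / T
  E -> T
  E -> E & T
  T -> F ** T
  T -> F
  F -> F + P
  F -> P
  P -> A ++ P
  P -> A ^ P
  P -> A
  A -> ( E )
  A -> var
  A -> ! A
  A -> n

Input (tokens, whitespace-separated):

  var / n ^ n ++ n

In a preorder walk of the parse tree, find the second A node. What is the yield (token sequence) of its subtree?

[E [E [T [F [P [A var]]]]] / [T [F [P [A n] ^ [P [A n] ++ [P [A n]]]]]]]

n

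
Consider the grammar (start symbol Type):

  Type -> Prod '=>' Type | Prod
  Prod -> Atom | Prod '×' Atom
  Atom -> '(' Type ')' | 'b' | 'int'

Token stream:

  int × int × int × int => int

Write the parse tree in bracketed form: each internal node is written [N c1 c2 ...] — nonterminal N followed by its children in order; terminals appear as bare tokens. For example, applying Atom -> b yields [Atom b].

Type
Prod => Type
Prod × Atom => Type
Prod × Atom × Atom => Type
Prod × Atom × Atom × Atom => Type
Atom × Atom × Atom × Atom => Type
int × Atom × Atom × Atom => Type
int × int × Atom × Atom => Type
int × int × int × Atom => Type
int × int × int × int => Type
int × int × int × int => Prod
int × int × int × int => Atom
int × int × int × int => int

[Type [Prod [Prod [Prod [Prod [Atom int]] × [Atom int]] × [Atom int]] × [Atom int]] => [Type [Prod [Atom int]]]]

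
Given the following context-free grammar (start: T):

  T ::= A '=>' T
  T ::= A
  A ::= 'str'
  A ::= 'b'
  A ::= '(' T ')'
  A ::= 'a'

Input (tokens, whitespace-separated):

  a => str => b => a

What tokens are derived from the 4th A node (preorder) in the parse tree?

[T [A a] => [T [A str] => [T [A b] => [T [A a]]]]]

a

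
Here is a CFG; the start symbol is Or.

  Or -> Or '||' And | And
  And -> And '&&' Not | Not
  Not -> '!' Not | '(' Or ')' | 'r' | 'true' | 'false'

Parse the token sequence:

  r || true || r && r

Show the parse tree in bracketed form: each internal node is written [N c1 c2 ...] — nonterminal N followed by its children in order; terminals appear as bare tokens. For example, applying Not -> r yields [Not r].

[Or [Or [Or [And [Not r]]] || [And [Not true]]] || [And [And [Not r]] && [Not r]]]

Or
Or || And
Or || And || And
And || And || And
Not || And || And
r || And || And
r || Not || And
r || true || And
r || true || And && Not
r || true || Not && Not
r || true || r && Not
r || true || r && r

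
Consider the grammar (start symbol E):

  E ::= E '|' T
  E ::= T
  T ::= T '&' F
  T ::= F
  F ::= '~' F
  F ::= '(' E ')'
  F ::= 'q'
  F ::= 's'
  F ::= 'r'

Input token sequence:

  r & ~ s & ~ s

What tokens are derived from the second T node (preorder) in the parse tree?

[E [T [T [T [F r]] & [F ~ [F s]]] & [F ~ [F s]]]]

r & ~ s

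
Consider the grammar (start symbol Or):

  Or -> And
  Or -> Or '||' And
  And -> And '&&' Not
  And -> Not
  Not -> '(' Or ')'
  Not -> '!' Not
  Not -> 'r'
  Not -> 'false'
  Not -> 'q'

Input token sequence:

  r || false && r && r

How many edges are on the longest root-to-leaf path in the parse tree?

[Or [Or [And [Not r]]] || [And [And [And [Not false]] && [Not r]] && [Not r]]]

5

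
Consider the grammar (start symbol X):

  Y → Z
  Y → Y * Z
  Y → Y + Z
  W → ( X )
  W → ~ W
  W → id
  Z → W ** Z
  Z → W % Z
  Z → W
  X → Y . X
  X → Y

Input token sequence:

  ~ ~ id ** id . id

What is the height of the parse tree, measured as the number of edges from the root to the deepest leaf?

6

[X [Y [Z [W ~ [W ~ [W id]]] ** [Z [W id]]]] . [X [Y [Z [W id]]]]]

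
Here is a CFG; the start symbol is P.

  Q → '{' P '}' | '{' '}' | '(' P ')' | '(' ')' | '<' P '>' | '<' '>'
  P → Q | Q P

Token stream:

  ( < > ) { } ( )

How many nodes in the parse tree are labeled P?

[P [Q ( [P [Q < >]] )] [P [Q { }] [P [Q ( )]]]]

4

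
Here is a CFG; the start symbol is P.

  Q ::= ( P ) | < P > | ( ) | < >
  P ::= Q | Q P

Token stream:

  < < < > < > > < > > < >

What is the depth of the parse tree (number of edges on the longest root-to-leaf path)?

[P [Q < [P [Q < [P [Q < >] [P [Q < >]]] >] [P [Q < >]]] >] [P [Q < >]]]

7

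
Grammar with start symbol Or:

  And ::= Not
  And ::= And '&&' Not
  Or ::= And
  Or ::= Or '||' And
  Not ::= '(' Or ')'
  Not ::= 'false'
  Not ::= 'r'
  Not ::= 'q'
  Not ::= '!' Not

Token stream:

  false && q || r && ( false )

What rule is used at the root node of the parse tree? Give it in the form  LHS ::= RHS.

Or ::= Or '||' And

[Or [Or [And [And [Not false]] && [Not q]]] || [And [And [Not r]] && [Not ( [Or [And [Not false]]] )]]]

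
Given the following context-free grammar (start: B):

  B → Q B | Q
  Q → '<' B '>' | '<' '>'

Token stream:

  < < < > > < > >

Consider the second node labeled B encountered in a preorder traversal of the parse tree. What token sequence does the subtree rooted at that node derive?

< < > > < >

[B [Q < [B [Q < [B [Q < >]] >] [B [Q < >]]] >]]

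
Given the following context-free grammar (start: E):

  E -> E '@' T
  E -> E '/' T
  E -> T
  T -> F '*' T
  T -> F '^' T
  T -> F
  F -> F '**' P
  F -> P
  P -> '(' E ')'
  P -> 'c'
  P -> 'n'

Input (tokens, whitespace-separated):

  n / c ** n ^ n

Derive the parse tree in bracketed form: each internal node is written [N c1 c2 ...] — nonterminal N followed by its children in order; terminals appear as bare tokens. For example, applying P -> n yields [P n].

[E [E [T [F [P n]]]] / [T [F [F [P c]] ** [P n]] ^ [T [F [P n]]]]]

E
E / T
T / T
F / T
P / T
n / T
n / F ^ T
n / F ** P ^ T
n / P ** P ^ T
n / c ** P ^ T
n / c ** n ^ T
n / c ** n ^ F
n / c ** n ^ P
n / c ** n ^ n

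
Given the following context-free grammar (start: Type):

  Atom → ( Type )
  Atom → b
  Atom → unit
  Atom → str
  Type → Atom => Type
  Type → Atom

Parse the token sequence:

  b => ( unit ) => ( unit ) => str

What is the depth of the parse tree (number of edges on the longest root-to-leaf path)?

[Type [Atom b] => [Type [Atom ( [Type [Atom unit]] )] => [Type [Atom ( [Type [Atom unit]] )] => [Type [Atom str]]]]]

6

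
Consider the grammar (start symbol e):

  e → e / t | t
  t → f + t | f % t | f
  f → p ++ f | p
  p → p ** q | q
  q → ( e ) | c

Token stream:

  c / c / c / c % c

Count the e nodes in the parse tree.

4

[e [e [e [e [t [f [p [q c]]]]] / [t [f [p [q c]]]]] / [t [f [p [q c]]]]] / [t [f [p [q c]]] % [t [f [p [q c]]]]]]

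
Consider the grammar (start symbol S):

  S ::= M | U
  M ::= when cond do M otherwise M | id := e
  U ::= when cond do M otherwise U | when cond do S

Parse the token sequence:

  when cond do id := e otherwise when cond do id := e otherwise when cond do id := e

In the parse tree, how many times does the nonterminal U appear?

3

[S [U when cond do [M id := e] otherwise [U when cond do [M id := e] otherwise [U when cond do [S [M id := e]]]]]]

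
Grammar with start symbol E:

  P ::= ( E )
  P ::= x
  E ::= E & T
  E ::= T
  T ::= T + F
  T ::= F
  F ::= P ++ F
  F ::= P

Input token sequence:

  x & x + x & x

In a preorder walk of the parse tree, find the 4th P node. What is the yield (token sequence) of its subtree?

x

[E [E [E [T [F [P x]]]] & [T [T [F [P x]]] + [F [P x]]]] & [T [F [P x]]]]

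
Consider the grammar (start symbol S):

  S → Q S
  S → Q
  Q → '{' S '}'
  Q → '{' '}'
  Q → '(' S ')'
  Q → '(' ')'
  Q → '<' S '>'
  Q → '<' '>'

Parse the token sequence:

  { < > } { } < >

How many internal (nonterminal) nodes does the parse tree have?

[S [Q { [S [Q < >]] }] [S [Q { }] [S [Q < >]]]]

8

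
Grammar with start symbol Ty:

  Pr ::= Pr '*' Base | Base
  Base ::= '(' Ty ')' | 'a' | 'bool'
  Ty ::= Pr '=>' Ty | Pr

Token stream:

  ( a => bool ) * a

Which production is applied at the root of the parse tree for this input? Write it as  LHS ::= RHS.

Ty ::= Pr

[Ty [Pr [Pr [Base ( [Ty [Pr [Base a]] => [Ty [Pr [Base bool]]]] )]] * [Base a]]]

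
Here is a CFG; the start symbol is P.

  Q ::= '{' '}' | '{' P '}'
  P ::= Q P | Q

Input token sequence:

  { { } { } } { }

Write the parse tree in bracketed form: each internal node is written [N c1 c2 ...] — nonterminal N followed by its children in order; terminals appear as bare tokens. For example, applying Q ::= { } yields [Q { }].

[P [Q { [P [Q { }] [P [Q { }]]] }] [P [Q { }]]]

P
Q P
{ P } P
{ Q P } P
{ { } P } P
{ { } Q } P
{ { } { } } P
{ { } { } } Q
{ { } { } } { }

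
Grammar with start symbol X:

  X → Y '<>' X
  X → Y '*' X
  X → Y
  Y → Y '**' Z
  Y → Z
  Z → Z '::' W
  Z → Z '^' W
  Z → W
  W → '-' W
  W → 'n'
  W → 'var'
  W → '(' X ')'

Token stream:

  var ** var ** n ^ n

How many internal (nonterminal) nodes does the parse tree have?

[X [Y [Y [Y [Z [W var]]] ** [Z [W var]]] ** [Z [Z [W n]] ^ [W n]]]]

12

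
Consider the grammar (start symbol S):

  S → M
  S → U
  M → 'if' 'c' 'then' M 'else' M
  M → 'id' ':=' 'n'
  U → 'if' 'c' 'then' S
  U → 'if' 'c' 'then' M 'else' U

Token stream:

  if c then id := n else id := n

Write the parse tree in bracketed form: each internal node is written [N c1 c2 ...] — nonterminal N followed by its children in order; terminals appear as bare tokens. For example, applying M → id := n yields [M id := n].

S
M
if c then M else M
if c then id := n else M
if c then id := n else id := n

[S [M if c then [M id := n] else [M id := n]]]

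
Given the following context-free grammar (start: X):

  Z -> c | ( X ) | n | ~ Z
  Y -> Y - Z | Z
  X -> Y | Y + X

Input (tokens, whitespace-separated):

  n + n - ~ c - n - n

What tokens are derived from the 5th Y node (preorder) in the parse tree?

n

[X [Y [Z n]] + [X [Y [Y [Y [Y [Z n]] - [Z ~ [Z c]]] - [Z n]] - [Z n]]]]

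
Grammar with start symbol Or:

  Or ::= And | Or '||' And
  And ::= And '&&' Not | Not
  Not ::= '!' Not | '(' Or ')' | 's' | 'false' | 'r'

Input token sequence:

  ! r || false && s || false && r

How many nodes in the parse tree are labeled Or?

3

[Or [Or [Or [And [Not ! [Not r]]]] || [And [And [Not false]] && [Not s]]] || [And [And [Not false]] && [Not r]]]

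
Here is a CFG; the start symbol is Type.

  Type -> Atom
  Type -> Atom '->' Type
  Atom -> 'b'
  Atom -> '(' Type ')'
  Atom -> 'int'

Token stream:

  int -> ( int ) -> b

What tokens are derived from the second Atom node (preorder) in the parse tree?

[Type [Atom int] -> [Type [Atom ( [Type [Atom int]] )] -> [Type [Atom b]]]]

( int )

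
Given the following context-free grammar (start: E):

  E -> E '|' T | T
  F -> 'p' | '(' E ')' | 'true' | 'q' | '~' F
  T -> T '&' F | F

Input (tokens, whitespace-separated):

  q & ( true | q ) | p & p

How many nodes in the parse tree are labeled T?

[E [E [T [T [F q]] & [F ( [E [E [T [F true]]] | [T [F q]]] )]]] | [T [T [F p]] & [F p]]]

6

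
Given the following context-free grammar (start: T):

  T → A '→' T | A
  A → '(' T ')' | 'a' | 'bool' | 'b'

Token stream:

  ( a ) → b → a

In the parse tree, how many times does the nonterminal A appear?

4

[T [A ( [T [A a]] )] → [T [A b] → [T [A a]]]]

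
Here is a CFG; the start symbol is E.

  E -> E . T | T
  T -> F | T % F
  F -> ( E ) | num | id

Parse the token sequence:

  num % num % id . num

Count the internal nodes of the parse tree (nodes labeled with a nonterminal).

10

[E [E [T [T [T [F num]] % [F num]] % [F id]]] . [T [F num]]]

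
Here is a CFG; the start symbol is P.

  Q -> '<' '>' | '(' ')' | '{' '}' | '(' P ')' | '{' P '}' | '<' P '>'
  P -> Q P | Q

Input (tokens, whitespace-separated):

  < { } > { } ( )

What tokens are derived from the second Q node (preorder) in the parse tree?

{ }

[P [Q < [P [Q { }]] >] [P [Q { }] [P [Q ( )]]]]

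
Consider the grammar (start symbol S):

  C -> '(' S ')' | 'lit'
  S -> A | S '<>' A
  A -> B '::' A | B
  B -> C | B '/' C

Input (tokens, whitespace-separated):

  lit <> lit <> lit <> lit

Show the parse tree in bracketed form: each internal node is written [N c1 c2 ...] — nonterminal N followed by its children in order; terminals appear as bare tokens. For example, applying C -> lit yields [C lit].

S
S <> A
S <> A <> A
S <> A <> A <> A
A <> A <> A <> A
B <> A <> A <> A
C <> A <> A <> A
lit <> A <> A <> A
lit <> B <> A <> A
lit <> C <> A <> A
lit <> lit <> A <> A
lit <> lit <> B <> A
lit <> lit <> C <> A
lit <> lit <> lit <> A
lit <> lit <> lit <> B
lit <> lit <> lit <> C
lit <> lit <> lit <> lit

[S [S [S [S [A [B [C lit]]]] <> [A [B [C lit]]]] <> [A [B [C lit]]]] <> [A [B [C lit]]]]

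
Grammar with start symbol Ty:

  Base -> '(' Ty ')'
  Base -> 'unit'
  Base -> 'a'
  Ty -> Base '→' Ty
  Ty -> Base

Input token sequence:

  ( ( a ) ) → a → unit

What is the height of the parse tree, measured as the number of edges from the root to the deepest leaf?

[Ty [Base ( [Ty [Base ( [Ty [Base a]] )]] )] → [Ty [Base a] → [Ty [Base unit]]]]

6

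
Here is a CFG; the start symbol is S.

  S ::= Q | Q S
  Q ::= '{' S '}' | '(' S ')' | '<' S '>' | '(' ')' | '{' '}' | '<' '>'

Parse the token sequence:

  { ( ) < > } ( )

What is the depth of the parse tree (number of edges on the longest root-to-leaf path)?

[S [Q { [S [Q ( )] [S [Q < >]]] }] [S [Q ( )]]]

5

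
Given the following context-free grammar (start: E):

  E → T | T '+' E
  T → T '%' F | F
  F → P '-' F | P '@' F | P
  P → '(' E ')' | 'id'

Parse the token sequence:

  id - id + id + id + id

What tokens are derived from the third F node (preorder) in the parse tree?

id

[E [T [F [P id] - [F [P id]]]] + [E [T [F [P id]]] + [E [T [F [P id]]] + [E [T [F [P id]]]]]]]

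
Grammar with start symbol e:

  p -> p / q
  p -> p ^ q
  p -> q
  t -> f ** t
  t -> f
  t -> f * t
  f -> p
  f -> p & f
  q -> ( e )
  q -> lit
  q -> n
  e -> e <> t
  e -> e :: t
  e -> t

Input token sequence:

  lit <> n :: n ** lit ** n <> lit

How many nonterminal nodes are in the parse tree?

[e [e [e [e [t [f [p [q lit]]]]] <> [t [f [p [q n]]]]] :: [t [f [p [q n]]] ** [t [f [p [q lit]]] ** [t [f [p [q n]]]]]]] <> [t [f [p [q lit]]]]]

28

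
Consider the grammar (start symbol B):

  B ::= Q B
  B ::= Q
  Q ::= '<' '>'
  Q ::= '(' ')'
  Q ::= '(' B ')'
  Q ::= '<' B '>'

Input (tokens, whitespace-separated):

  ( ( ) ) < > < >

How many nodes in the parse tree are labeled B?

4

[B [Q ( [B [Q ( )]] )] [B [Q < >] [B [Q < >]]]]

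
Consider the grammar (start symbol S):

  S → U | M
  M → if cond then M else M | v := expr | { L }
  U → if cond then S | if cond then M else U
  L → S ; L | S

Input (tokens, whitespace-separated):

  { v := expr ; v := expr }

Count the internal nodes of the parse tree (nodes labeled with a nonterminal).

8

[S [M { [L [S [M v := expr]] ; [L [S [M v := expr]]]] }]]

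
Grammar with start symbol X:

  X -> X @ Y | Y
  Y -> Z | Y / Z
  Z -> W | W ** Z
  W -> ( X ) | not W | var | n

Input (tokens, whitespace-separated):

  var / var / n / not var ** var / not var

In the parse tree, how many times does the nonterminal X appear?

1

[X [Y [Y [Y [Y [Y [Z [W var]]] / [Z [W var]]] / [Z [W n]]] / [Z [W not [W var]] ** [Z [W var]]]] / [Z [W not [W var]]]]]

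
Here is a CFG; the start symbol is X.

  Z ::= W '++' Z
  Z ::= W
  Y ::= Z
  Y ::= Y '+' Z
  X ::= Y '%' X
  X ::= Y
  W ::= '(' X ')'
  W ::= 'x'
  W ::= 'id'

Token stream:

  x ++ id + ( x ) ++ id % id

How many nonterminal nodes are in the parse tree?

19

[X [Y [Y [Z [W x] ++ [Z [W id]]]] + [Z [W ( [X [Y [Z [W x]]]] )] ++ [Z [W id]]]] % [X [Y [Z [W id]]]]]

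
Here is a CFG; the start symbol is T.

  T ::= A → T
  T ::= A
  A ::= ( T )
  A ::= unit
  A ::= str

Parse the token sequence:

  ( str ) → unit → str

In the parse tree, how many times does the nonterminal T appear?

4

[T [A ( [T [A str]] )] → [T [A unit] → [T [A str]]]]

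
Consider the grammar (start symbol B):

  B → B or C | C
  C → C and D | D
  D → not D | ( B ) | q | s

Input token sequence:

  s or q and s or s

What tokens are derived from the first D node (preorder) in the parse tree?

[B [B [B [C [D s]]] or [C [C [D q]] and [D s]]] or [C [D s]]]

s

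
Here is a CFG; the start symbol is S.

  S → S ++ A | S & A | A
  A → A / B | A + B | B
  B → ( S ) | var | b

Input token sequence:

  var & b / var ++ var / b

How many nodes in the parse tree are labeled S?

[S [S [S [A [B var]]] & [A [A [B b]] / [B var]]] ++ [A [A [B var]] / [B b]]]

3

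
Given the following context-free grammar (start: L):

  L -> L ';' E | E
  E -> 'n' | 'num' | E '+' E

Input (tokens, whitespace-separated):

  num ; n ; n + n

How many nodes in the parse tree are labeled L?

[L [L [L [E num]] ; [E n]] ; [E [E n] + [E n]]]

3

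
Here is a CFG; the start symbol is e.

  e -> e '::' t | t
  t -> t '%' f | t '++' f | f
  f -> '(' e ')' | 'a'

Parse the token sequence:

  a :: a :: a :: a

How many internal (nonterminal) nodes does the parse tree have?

[e [e [e [e [t [f a]]] :: [t [f a]]] :: [t [f a]]] :: [t [f a]]]

12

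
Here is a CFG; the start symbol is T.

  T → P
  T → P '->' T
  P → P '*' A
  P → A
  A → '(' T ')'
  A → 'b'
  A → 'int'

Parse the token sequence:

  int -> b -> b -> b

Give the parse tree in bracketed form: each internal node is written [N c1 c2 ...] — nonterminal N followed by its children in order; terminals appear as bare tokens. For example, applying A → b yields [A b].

T
P -> T
A -> T
int -> T
int -> P -> T
int -> A -> T
int -> b -> T
int -> b -> P -> T
int -> b -> A -> T
int -> b -> b -> T
int -> b -> b -> P
int -> b -> b -> A
int -> b -> b -> b

[T [P [A int]] -> [T [P [A b]] -> [T [P [A b]] -> [T [P [A b]]]]]]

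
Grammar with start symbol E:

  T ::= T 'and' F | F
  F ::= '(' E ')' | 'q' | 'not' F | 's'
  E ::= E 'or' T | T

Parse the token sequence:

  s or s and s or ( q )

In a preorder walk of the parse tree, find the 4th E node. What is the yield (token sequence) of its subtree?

q

[E [E [E [T [F s]]] or [T [T [F s]] and [F s]]] or [T [F ( [E [T [F q]]] )]]]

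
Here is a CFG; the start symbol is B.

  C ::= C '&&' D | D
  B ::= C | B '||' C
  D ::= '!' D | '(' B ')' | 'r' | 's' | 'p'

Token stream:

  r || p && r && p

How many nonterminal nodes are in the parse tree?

10

[B [B [C [D r]]] || [C [C [C [D p]] && [D r]] && [D p]]]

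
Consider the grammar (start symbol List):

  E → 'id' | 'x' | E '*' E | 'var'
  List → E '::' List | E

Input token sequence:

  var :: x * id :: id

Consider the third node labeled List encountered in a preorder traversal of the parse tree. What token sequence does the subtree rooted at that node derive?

id

[List [E var] :: [List [E [E x] * [E id]] :: [List [E id]]]]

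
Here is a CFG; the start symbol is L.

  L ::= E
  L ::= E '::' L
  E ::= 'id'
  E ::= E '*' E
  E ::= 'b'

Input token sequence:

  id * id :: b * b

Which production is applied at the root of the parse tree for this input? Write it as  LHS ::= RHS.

[L [E [E id] * [E id]] :: [L [E [E b] * [E b]]]]

L ::= E '::' L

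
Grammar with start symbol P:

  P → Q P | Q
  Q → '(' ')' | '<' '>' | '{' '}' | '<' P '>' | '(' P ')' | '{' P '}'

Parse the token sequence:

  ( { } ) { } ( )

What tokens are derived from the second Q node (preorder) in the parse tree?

{ }

[P [Q ( [P [Q { }]] )] [P [Q { }] [P [Q ( )]]]]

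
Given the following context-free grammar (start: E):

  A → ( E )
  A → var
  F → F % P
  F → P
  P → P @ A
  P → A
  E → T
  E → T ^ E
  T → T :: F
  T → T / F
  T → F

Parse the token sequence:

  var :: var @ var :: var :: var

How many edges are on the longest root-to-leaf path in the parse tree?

[E [T [T [T [T [F [P [A var]]]] :: [F [P [P [A var]] @ [A var]]]] :: [F [P [A var]]]] :: [F [P [A var]]]]]

8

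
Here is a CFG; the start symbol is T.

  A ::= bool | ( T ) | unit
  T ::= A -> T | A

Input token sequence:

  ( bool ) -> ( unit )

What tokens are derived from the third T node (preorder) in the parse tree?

( unit )

[T [A ( [T [A bool]] )] -> [T [A ( [T [A unit]] )]]]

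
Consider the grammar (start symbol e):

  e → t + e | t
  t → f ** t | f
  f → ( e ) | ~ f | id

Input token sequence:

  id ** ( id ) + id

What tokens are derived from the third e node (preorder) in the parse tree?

[e [t [f id] ** [t [f ( [e [t [f id]]] )]]] + [e [t [f id]]]]

id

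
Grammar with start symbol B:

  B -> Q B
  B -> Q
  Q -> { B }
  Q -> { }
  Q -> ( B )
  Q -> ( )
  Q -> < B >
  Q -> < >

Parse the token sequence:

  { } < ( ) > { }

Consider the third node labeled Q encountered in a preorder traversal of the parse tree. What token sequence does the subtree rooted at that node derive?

[B [Q { }] [B [Q < [B [Q ( )]] >] [B [Q { }]]]]

( )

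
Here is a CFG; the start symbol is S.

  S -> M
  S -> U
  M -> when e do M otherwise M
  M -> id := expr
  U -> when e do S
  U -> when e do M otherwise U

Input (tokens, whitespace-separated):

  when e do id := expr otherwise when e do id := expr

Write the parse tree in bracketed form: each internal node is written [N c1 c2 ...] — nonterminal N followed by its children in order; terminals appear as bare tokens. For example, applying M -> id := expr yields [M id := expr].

[S [U when e do [M id := expr] otherwise [U when e do [S [M id := expr]]]]]

S
U
when e do M otherwise U
when e do id := expr otherwise U
when e do id := expr otherwise when e do S
when e do id := expr otherwise when e do M
when e do id := expr otherwise when e do id := expr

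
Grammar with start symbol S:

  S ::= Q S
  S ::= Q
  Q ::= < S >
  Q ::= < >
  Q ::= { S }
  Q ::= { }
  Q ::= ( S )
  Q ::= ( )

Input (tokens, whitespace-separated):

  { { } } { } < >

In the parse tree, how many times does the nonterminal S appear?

[S [Q { [S [Q { }]] }] [S [Q { }] [S [Q < >]]]]

4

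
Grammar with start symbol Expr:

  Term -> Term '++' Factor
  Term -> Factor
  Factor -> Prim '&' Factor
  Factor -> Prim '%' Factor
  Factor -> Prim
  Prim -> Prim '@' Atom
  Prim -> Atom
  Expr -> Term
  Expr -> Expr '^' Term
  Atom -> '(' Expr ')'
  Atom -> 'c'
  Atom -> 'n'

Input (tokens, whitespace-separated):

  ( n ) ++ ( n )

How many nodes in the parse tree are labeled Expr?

[Expr [Term [Term [Factor [Prim [Atom ( [Expr [Term [Factor [Prim [Atom n]]]]] )]]]] ++ [Factor [Prim [Atom ( [Expr [Term [Factor [Prim [Atom n]]]]] )]]]]]

3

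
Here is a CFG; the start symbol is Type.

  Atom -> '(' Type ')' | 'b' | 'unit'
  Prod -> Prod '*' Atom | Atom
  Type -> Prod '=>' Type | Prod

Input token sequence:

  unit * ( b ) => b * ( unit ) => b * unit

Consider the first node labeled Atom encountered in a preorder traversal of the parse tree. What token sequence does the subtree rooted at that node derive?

unit

[Type [Prod [Prod [Atom unit]] * [Atom ( [Type [Prod [Atom b]]] )]] => [Type [Prod [Prod [Atom b]] * [Atom ( [Type [Prod [Atom unit]]] )]] => [Type [Prod [Prod [Atom b]] * [Atom unit]]]]]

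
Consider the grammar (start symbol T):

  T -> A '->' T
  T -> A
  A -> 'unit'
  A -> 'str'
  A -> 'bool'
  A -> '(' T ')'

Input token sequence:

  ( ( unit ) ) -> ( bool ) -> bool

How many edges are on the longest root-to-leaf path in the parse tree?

[T [A ( [T [A ( [T [A unit]] )]] )] -> [T [A ( [T [A bool]] )] -> [T [A bool]]]]

6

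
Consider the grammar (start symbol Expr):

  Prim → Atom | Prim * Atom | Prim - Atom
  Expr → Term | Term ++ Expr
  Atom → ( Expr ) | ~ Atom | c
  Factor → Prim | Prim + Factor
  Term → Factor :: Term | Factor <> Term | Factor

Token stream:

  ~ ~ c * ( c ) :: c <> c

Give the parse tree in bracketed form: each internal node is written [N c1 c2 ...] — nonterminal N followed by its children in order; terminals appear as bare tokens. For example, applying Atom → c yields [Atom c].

[Expr [Term [Factor [Prim [Prim [Atom ~ [Atom ~ [Atom c]]]] * [Atom ( [Expr [Term [Factor [Prim [Atom c]]]]] )]]] :: [Term [Factor [Prim [Atom c]]] <> [Term [Factor [Prim [Atom c]]]]]]]

Expr
Term
Factor :: Term
Prim :: Term
Prim * Atom :: Term
Atom * Atom :: Term
~ Atom * Atom :: Term
~ ~ Atom * Atom :: Term
~ ~ c * Atom :: Term
~ ~ c * ( Expr ) :: Term
~ ~ c * ( Term ) :: Term
~ ~ c * ( Factor ) :: Term
~ ~ c * ( Prim ) :: Term
~ ~ c * ( Atom ) :: Term
~ ~ c * ( c ) :: Term
~ ~ c * ( c ) :: Factor <> Term
~ ~ c * ( c ) :: Prim <> Term
~ ~ c * ( c ) :: Atom <> Term
~ ~ c * ( c ) :: c <> Term
~ ~ c * ( c ) :: c <> Factor
~ ~ c * ( c ) :: c <> Prim
~ ~ c * ( c ) :: c <> Atom
~ ~ c * ( c ) :: c <> c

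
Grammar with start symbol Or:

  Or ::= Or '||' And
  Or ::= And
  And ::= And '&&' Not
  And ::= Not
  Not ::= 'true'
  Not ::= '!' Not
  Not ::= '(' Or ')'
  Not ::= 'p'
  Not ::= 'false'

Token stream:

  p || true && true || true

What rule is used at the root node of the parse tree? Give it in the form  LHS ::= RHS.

Or ::= Or '||' And

[Or [Or [Or [And [Not p]]] || [And [And [Not true]] && [Not true]]] || [And [Not true]]]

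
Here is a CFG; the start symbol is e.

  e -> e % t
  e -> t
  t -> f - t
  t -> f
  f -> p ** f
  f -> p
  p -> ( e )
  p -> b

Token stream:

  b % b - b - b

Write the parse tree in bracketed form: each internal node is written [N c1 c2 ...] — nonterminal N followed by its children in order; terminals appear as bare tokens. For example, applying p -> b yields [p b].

[e [e [t [f [p b]]]] % [t [f [p b]] - [t [f [p b]] - [t [f [p b]]]]]]

e
e % t
t % t
f % t
p % t
b % t
b % f - t
b % p - t
b % b - t
b % b - f - t
b % b - p - t
b % b - b - t
b % b - b - f
b % b - b - p
b % b - b - b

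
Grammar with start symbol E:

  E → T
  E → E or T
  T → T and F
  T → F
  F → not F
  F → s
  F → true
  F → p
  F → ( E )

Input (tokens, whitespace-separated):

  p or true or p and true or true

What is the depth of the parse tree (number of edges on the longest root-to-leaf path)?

6

[E [E [E [E [T [F p]]] or [T [F true]]] or [T [T [F p]] and [F true]]] or [T [F true]]]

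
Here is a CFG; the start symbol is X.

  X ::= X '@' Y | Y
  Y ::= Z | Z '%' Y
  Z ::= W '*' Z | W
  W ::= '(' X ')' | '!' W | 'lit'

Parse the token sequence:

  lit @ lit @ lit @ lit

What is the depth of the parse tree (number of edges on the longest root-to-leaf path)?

[X [X [X [X [Y [Z [W lit]]]] @ [Y [Z [W lit]]]] @ [Y [Z [W lit]]]] @ [Y [Z [W lit]]]]

7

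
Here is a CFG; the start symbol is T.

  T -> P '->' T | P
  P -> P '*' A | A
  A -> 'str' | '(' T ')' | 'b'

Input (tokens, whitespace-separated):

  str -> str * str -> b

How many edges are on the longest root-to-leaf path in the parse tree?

[T [P [A str]] -> [T [P [P [A str]] * [A str]] -> [T [P [A b]]]]]

5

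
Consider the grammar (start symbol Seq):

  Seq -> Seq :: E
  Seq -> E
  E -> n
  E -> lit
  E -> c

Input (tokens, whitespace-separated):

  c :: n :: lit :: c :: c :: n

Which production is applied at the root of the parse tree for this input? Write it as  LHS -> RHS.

[Seq [Seq [Seq [Seq [Seq [Seq [E c]] :: [E n]] :: [E lit]] :: [E c]] :: [E c]] :: [E n]]

Seq -> Seq :: E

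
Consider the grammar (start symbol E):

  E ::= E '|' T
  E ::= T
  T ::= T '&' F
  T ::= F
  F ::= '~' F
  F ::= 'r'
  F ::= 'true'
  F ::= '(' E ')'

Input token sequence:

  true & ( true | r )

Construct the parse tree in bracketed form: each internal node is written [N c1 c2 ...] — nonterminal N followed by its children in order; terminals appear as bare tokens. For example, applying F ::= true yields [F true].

E
T
T & F
F & F
true & F
true & ( E )
true & ( E | T )
true & ( T | T )
true & ( F | T )
true & ( true | T )
true & ( true | F )
true & ( true | r )

[E [T [T [F true]] & [F ( [E [E [T [F true]]] | [T [F r]]] )]]]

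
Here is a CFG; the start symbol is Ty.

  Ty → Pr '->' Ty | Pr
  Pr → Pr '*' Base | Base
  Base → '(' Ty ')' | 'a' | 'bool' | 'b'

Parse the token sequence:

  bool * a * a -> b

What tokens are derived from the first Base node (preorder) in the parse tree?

bool

[Ty [Pr [Pr [Pr [Base bool]] * [Base a]] * [Base a]] -> [Ty [Pr [Base b]]]]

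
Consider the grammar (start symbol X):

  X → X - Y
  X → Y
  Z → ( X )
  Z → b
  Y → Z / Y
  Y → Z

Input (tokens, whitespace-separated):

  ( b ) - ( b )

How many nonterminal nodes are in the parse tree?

[X [X [Y [Z ( [X [Y [Z b]]] )]]] - [Y [Z ( [X [Y [Z b]]] )]]]

12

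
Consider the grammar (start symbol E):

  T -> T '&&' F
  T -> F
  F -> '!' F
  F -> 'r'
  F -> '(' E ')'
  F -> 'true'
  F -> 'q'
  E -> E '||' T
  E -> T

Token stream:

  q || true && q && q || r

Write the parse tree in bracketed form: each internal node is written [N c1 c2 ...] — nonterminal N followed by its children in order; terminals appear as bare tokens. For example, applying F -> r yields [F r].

E
E || T
E || T || T
T || T || T
F || T || T
q || T || T
q || T && F || T
q || T && F && F || T
q || F && F && F || T
q || true && F && F || T
q || true && q && F || T
q || true && q && q || T
q || true && q && q || F
q || true && q && q || r

[E [E [E [T [F q]]] || [T [T [T [F true]] && [F q]] && [F q]]] || [T [F r]]]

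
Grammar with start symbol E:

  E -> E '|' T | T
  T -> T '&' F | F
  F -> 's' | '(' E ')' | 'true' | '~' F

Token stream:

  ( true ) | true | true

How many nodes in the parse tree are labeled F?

[E [E [E [T [F ( [E [T [F true]]] )]]] | [T [F true]]] | [T [F true]]]

4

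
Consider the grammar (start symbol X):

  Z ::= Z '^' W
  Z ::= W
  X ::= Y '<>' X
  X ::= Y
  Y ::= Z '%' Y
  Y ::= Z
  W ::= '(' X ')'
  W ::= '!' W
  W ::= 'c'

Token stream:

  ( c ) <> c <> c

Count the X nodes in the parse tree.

4

[X [Y [Z [W ( [X [Y [Z [W c]]]] )]]] <> [X [Y [Z [W c]]] <> [X [Y [Z [W c]]]]]]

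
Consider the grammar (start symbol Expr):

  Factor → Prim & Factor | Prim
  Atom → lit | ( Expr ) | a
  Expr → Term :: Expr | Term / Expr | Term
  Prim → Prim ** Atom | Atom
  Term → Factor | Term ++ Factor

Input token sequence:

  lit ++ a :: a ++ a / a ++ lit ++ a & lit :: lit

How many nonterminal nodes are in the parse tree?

[Expr [Term [Term [Factor [Prim [Atom lit]]]] ++ [Factor [Prim [Atom a]]]] :: [Expr [Term [Term [Factor [Prim [Atom a]]]] ++ [Factor [Prim [Atom a]]]] / [Expr [Term [Term [Term [Factor [Prim [Atom a]]]] ++ [Factor [Prim [Atom lit]]]] ++ [Factor [Prim [Atom a]] & [Factor [Prim [Atom lit]]]]] :: [Expr [Term [Factor [Prim [Atom lit]]]]]]]]

39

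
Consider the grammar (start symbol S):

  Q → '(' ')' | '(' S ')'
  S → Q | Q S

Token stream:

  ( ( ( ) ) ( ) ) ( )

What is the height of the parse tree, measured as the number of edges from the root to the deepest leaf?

[S [Q ( [S [Q ( [S [Q ( )]] )] [S [Q ( )]]] )] [S [Q ( )]]]

6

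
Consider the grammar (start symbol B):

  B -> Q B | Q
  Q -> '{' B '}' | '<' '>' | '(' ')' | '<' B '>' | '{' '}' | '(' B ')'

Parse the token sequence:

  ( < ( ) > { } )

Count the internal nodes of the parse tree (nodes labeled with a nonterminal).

[B [Q ( [B [Q < [B [Q ( )]] >] [B [Q { }]]] )]]

8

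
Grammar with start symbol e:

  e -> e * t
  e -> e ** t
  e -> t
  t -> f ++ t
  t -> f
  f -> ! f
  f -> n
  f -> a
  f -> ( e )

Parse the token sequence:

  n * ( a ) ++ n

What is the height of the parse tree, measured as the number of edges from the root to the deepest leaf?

[e [e [t [f n]]] * [t [f ( [e [t [f a]]] )] ++ [t [f n]]]]

6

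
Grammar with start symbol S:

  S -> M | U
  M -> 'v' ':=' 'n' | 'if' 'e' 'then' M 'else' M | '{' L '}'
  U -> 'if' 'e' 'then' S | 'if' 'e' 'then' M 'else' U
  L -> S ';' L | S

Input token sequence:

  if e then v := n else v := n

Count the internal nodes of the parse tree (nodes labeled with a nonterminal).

[S [M if e then [M v := n] else [M v := n]]]

4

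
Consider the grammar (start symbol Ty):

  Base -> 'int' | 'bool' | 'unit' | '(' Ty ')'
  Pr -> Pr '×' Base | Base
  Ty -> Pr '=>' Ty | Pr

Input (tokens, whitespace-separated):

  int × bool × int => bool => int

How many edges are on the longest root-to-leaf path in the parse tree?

5

[Ty [Pr [Pr [Pr [Base int]] × [Base bool]] × [Base int]] => [Ty [Pr [Base bool]] => [Ty [Pr [Base int]]]]]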